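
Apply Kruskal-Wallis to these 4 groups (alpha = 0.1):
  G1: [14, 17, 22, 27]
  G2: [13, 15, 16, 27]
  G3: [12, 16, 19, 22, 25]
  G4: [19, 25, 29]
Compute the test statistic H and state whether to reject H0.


Step 1: Combine all N = 16 observations and assign midranks.
sorted (value, group, rank): (12,G3,1), (13,G2,2), (14,G1,3), (15,G2,4), (16,G2,5.5), (16,G3,5.5), (17,G1,7), (19,G3,8.5), (19,G4,8.5), (22,G1,10.5), (22,G3,10.5), (25,G3,12.5), (25,G4,12.5), (27,G1,14.5), (27,G2,14.5), (29,G4,16)
Step 2: Sum ranks within each group.
R_1 = 35 (n_1 = 4)
R_2 = 26 (n_2 = 4)
R_3 = 38 (n_3 = 5)
R_4 = 37 (n_4 = 3)
Step 3: H = 12/(N(N+1)) * sum(R_i^2/n_i) - 3(N+1)
     = 12/(16*17) * (35^2/4 + 26^2/4 + 38^2/5 + 37^2/3) - 3*17
     = 0.044118 * 1220.38 - 51
     = 2.840441.
Step 4: Ties present; correction factor C = 1 - 30/(16^3 - 16) = 0.992647. Corrected H = 2.840441 / 0.992647 = 2.861481.
Step 5: Under H0, H ~ chi^2(3); p-value = 0.413479.
Step 6: alpha = 0.1. fail to reject H0.

H = 2.8615, df = 3, p = 0.413479, fail to reject H0.


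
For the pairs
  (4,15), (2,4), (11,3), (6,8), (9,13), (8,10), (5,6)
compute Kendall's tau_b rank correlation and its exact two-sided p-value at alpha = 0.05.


Step 1: Enumerate the 21 unordered pairs (i,j) with i<j and classify each by sign(x_j-x_i) * sign(y_j-y_i).
  (1,2):dx=-2,dy=-11->C; (1,3):dx=+7,dy=-12->D; (1,4):dx=+2,dy=-7->D; (1,5):dx=+5,dy=-2->D
  (1,6):dx=+4,dy=-5->D; (1,7):dx=+1,dy=-9->D; (2,3):dx=+9,dy=-1->D; (2,4):dx=+4,dy=+4->C
  (2,5):dx=+7,dy=+9->C; (2,6):dx=+6,dy=+6->C; (2,7):dx=+3,dy=+2->C; (3,4):dx=-5,dy=+5->D
  (3,5):dx=-2,dy=+10->D; (3,6):dx=-3,dy=+7->D; (3,7):dx=-6,dy=+3->D; (4,5):dx=+3,dy=+5->C
  (4,6):dx=+2,dy=+2->C; (4,7):dx=-1,dy=-2->C; (5,6):dx=-1,dy=-3->C; (5,7):dx=-4,dy=-7->C
  (6,7):dx=-3,dy=-4->C
Step 2: C = 11, D = 10, total pairs = 21.
Step 3: tau = (C - D)/(n(n-1)/2) = (11 - 10)/21 = 0.047619.
Step 4: Exact two-sided p-value (enumerate n! = 5040 permutations of y under H0): p = 1.000000.
Step 5: alpha = 0.05. fail to reject H0.

tau_b = 0.0476 (C=11, D=10), p = 1.000000, fail to reject H0.


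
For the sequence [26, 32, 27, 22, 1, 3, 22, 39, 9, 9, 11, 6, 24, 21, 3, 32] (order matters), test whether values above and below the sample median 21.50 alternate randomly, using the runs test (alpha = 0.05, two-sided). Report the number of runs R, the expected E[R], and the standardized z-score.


Step 1: Compute median = 21.50; label A = above, B = below.
Labels in order: AAAABBAABBBBABBA  (n_A = 8, n_B = 8)
Step 2: Count runs R = 7.
Step 3: Under H0 (random ordering), E[R] = 2*n_A*n_B/(n_A+n_B) + 1 = 2*8*8/16 + 1 = 9.0000.
        Var[R] = 2*n_A*n_B*(2*n_A*n_B - n_A - n_B) / ((n_A+n_B)^2 * (n_A+n_B-1)) = 14336/3840 = 3.7333.
        SD[R] = 1.9322.
Step 4: Continuity-corrected z = (R + 0.5 - E[R]) / SD[R] = (7 + 0.5 - 9.0000) / 1.9322 = -0.7763.
Step 5: Two-sided p-value via normal approximation = 2*(1 - Phi(|z|)) = 0.437558.
Step 6: alpha = 0.05. fail to reject H0.

R = 7, z = -0.7763, p = 0.437558, fail to reject H0.


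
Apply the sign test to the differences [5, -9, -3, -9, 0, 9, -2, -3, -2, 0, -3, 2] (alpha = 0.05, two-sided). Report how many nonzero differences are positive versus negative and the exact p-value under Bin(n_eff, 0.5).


Step 1: Discard zero differences. Original n = 12; n_eff = number of nonzero differences = 10.
Nonzero differences (with sign): +5, -9, -3, -9, +9, -2, -3, -2, -3, +2
Step 2: Count signs: positive = 3, negative = 7.
Step 3: Under H0: P(positive) = 0.5, so the number of positives S ~ Bin(10, 0.5).
Step 4: Two-sided exact p-value = sum of Bin(10,0.5) probabilities at or below the observed probability = 0.343750.
Step 5: alpha = 0.05. fail to reject H0.

n_eff = 10, pos = 3, neg = 7, p = 0.343750, fail to reject H0.


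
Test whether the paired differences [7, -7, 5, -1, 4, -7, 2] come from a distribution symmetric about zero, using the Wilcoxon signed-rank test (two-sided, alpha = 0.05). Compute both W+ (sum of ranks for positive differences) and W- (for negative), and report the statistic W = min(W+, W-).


Step 1: Drop any zero differences (none here) and take |d_i|.
|d| = [7, 7, 5, 1, 4, 7, 2]
Step 2: Midrank |d_i| (ties get averaged ranks).
ranks: |7|->6, |7|->6, |5|->4, |1|->1, |4|->3, |7|->6, |2|->2
Step 3: Attach original signs; sum ranks with positive sign and with negative sign.
W+ = 6 + 4 + 3 + 2 = 15
W- = 6 + 1 + 6 = 13
(Check: W+ + W- = 28 should equal n(n+1)/2 = 28.)
Step 4: Test statistic W = min(W+, W-) = 13.
Step 5: Ties in |d|, so use the tie-corrected normal approximation.
        E[W] = n(n+1)/4 = 7*8/4 = 14.
        Tie groups: |d|=7 (t=3); sum(t^3 - t) = 24.
        Var[W] = n(n+1)(2n+1)/24 - sum(t^3-t)/48 = 840/24 - 24/48 = 34.5.
        z = (W - E[W]) / sqrt(Var[W]) = (13 - 14) / 5.8737 = -0.1703.
        Two-sided p = 2*Phi(z) = 0.864813.
Step 6: alpha = 0.05. fail to reject H0.

W+ = 15, W- = 13, W = min = 13, p = 0.864813, fail to reject H0.


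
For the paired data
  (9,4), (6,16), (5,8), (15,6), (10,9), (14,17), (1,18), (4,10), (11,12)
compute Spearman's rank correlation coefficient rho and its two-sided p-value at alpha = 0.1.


Step 1: Rank x and y separately (midranks; no ties here).
rank(x): 9->5, 6->4, 5->3, 15->9, 10->6, 14->8, 1->1, 4->2, 11->7
rank(y): 4->1, 16->7, 8->3, 6->2, 9->4, 17->8, 18->9, 10->5, 12->6
Step 2: d_i = R_x(i) - R_y(i); compute d_i^2.
  (5-1)^2=16, (4-7)^2=9, (3-3)^2=0, (9-2)^2=49, (6-4)^2=4, (8-8)^2=0, (1-9)^2=64, (2-5)^2=9, (7-6)^2=1
sum(d^2) = 152.
Step 3: rho = 1 - 6*152 / (9*(9^2 - 1)) = 1 - 912/720 = -0.266667.
Step 4: Under H0, t = rho * sqrt((n-2)/(1-rho^2)) = -0.7320 ~ t(7).
Step 5: Two-sided p-value from the t-distribution with 7 df = 0.487922.
Step 6: alpha = 0.1. fail to reject H0.

rho = -0.2667, p = 0.487922, fail to reject H0 at alpha = 0.1.


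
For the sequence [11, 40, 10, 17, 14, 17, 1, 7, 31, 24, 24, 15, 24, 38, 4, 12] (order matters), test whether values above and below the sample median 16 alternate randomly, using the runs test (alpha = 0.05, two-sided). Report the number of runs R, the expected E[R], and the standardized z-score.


Step 1: Compute median = 16; label A = above, B = below.
Labels in order: BABABABBAAABAABB  (n_A = 8, n_B = 8)
Step 2: Count runs R = 11.
Step 3: Under H0 (random ordering), E[R] = 2*n_A*n_B/(n_A+n_B) + 1 = 2*8*8/16 + 1 = 9.0000.
        Var[R] = 2*n_A*n_B*(2*n_A*n_B - n_A - n_B) / ((n_A+n_B)^2 * (n_A+n_B-1)) = 14336/3840 = 3.7333.
        SD[R] = 1.9322.
Step 4: Continuity-corrected z = (R - 0.5 - E[R]) / SD[R] = (11 - 0.5 - 9.0000) / 1.9322 = 0.7763.
Step 5: Two-sided p-value via normal approximation = 2*(1 - Phi(|z|)) = 0.437558.
Step 6: alpha = 0.05. fail to reject H0.

R = 11, z = 0.7763, p = 0.437558, fail to reject H0.


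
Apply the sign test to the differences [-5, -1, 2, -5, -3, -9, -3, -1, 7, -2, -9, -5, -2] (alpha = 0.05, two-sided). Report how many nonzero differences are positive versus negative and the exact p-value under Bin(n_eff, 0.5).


Step 1: Discard zero differences. Original n = 13; n_eff = number of nonzero differences = 13.
Nonzero differences (with sign): -5, -1, +2, -5, -3, -9, -3, -1, +7, -2, -9, -5, -2
Step 2: Count signs: positive = 2, negative = 11.
Step 3: Under H0: P(positive) = 0.5, so the number of positives S ~ Bin(13, 0.5).
Step 4: Two-sided exact p-value = sum of Bin(13,0.5) probabilities at or below the observed probability = 0.022461.
Step 5: alpha = 0.05. reject H0.

n_eff = 13, pos = 2, neg = 11, p = 0.022461, reject H0.


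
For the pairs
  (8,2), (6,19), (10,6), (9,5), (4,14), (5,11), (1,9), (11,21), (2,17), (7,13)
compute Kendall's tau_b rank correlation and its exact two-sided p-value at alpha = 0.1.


Step 1: Enumerate the 45 unordered pairs (i,j) with i<j and classify each by sign(x_j-x_i) * sign(y_j-y_i).
  (1,2):dx=-2,dy=+17->D; (1,3):dx=+2,dy=+4->C; (1,4):dx=+1,dy=+3->C; (1,5):dx=-4,dy=+12->D
  (1,6):dx=-3,dy=+9->D; (1,7):dx=-7,dy=+7->D; (1,8):dx=+3,dy=+19->C; (1,9):dx=-6,dy=+15->D
  (1,10):dx=-1,dy=+11->D; (2,3):dx=+4,dy=-13->D; (2,4):dx=+3,dy=-14->D; (2,5):dx=-2,dy=-5->C
  (2,6):dx=-1,dy=-8->C; (2,7):dx=-5,dy=-10->C; (2,8):dx=+5,dy=+2->C; (2,9):dx=-4,dy=-2->C
  (2,10):dx=+1,dy=-6->D; (3,4):dx=-1,dy=-1->C; (3,5):dx=-6,dy=+8->D; (3,6):dx=-5,dy=+5->D
  (3,7):dx=-9,dy=+3->D; (3,8):dx=+1,dy=+15->C; (3,9):dx=-8,dy=+11->D; (3,10):dx=-3,dy=+7->D
  (4,5):dx=-5,dy=+9->D; (4,6):dx=-4,dy=+6->D; (4,7):dx=-8,dy=+4->D; (4,8):dx=+2,dy=+16->C
  (4,9):dx=-7,dy=+12->D; (4,10):dx=-2,dy=+8->D; (5,6):dx=+1,dy=-3->D; (5,7):dx=-3,dy=-5->C
  (5,8):dx=+7,dy=+7->C; (5,9):dx=-2,dy=+3->D; (5,10):dx=+3,dy=-1->D; (6,7):dx=-4,dy=-2->C
  (6,8):dx=+6,dy=+10->C; (6,9):dx=-3,dy=+6->D; (6,10):dx=+2,dy=+2->C; (7,8):dx=+10,dy=+12->C
  (7,9):dx=+1,dy=+8->C; (7,10):dx=+6,dy=+4->C; (8,9):dx=-9,dy=-4->C; (8,10):dx=-4,dy=-8->C
  (9,10):dx=+5,dy=-4->D
Step 2: C = 21, D = 24, total pairs = 45.
Step 3: tau = (C - D)/(n(n-1)/2) = (21 - 24)/45 = -0.066667.
Step 4: Exact two-sided p-value (enumerate n! = 3628800 permutations of y under H0): p = 0.861801.
Step 5: alpha = 0.1. fail to reject H0.

tau_b = -0.0667 (C=21, D=24), p = 0.861801, fail to reject H0.


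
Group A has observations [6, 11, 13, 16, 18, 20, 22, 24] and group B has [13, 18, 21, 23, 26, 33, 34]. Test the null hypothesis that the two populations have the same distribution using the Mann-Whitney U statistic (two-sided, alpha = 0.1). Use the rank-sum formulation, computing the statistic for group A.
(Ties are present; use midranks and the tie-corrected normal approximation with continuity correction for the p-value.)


Step 1: Combine and sort all 15 observations; assign midranks.
sorted (value, group): (6,X), (11,X), (13,X), (13,Y), (16,X), (18,X), (18,Y), (20,X), (21,Y), (22,X), (23,Y), (24,X), (26,Y), (33,Y), (34,Y)
ranks: 6->1, 11->2, 13->3.5, 13->3.5, 16->5, 18->6.5, 18->6.5, 20->8, 21->9, 22->10, 23->11, 24->12, 26->13, 33->14, 34->15
Step 2: Rank sum for X: R1 = 1 + 2 + 3.5 + 5 + 6.5 + 8 + 10 + 12 = 48.
Step 3: U_X = R1 - n1(n1+1)/2 = 48 - 8*9/2 = 48 - 36 = 12.
       U_Y = n1*n2 - U_X = 56 - 12 = 44.
Step 4: Ties are present, so use the tie-corrected normal approximation (with continuity correction) for the p-value.
Step 5: p-value = 0.072337; compare to alpha = 0.1. reject H0.

U_X = 12, p = 0.072337, reject H0 at alpha = 0.1.


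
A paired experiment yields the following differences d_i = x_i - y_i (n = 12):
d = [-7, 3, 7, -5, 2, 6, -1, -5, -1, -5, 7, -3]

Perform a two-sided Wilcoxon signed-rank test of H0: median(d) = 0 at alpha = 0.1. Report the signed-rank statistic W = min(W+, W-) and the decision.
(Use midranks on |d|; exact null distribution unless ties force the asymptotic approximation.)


Step 1: Drop any zero differences (none here) and take |d_i|.
|d| = [7, 3, 7, 5, 2, 6, 1, 5, 1, 5, 7, 3]
Step 2: Midrank |d_i| (ties get averaged ranks).
ranks: |7|->11, |3|->4.5, |7|->11, |5|->7, |2|->3, |6|->9, |1|->1.5, |5|->7, |1|->1.5, |5|->7, |7|->11, |3|->4.5
Step 3: Attach original signs; sum ranks with positive sign and with negative sign.
W+ = 4.5 + 11 + 3 + 9 + 11 = 38.5
W- = 11 + 7 + 1.5 + 7 + 1.5 + 7 + 4.5 = 39.5
(Check: W+ + W- = 78 should equal n(n+1)/2 = 78.)
Step 4: Test statistic W = min(W+, W-) = 38.5.
Step 5: Ties in |d|, so use the tie-corrected normal approximation.
        E[W] = n(n+1)/4 = 12*13/4 = 39.
        Tie groups: |d|=1 (t=2), |d|=3 (t=2), |d|=5 (t=3), |d|=7 (t=3); sum(t^3 - t) = 60.
        Var[W] = n(n+1)(2n+1)/24 - sum(t^3-t)/48 = 3900/24 - 60/48 = 161.25.
        z = (W - E[W]) / sqrt(Var[W]) = (38.5 - 39) / 12.6984 = -0.0394.
        Two-sided p = 2*Phi(z) = 0.968591.
Step 6: alpha = 0.1. fail to reject H0.

W+ = 38.5, W- = 39.5, W = min = 38.5, p = 0.968591, fail to reject H0.


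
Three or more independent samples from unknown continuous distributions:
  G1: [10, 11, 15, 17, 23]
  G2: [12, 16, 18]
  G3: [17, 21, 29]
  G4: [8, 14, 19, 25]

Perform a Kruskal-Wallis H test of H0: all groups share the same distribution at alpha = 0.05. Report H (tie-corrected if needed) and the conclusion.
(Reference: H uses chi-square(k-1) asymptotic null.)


Step 1: Combine all N = 15 observations and assign midranks.
sorted (value, group, rank): (8,G4,1), (10,G1,2), (11,G1,3), (12,G2,4), (14,G4,5), (15,G1,6), (16,G2,7), (17,G1,8.5), (17,G3,8.5), (18,G2,10), (19,G4,11), (21,G3,12), (23,G1,13), (25,G4,14), (29,G3,15)
Step 2: Sum ranks within each group.
R_1 = 32.5 (n_1 = 5)
R_2 = 21 (n_2 = 3)
R_3 = 35.5 (n_3 = 3)
R_4 = 31 (n_4 = 4)
Step 3: H = 12/(N(N+1)) * sum(R_i^2/n_i) - 3(N+1)
     = 12/(15*16) * (32.5^2/5 + 21^2/3 + 35.5^2/3 + 31^2/4) - 3*16
     = 0.050000 * 1018.58 - 48
     = 2.929167.
Step 4: Ties present; correction factor C = 1 - 6/(15^3 - 15) = 0.998214. Corrected H = 2.929167 / 0.998214 = 2.934407.
Step 5: Under H0, H ~ chi^2(3); p-value = 0.401849.
Step 6: alpha = 0.05. fail to reject H0.

H = 2.9344, df = 3, p = 0.401849, fail to reject H0.


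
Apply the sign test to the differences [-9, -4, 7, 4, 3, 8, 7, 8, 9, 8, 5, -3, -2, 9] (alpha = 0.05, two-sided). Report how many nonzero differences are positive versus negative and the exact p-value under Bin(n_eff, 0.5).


Step 1: Discard zero differences. Original n = 14; n_eff = number of nonzero differences = 14.
Nonzero differences (with sign): -9, -4, +7, +4, +3, +8, +7, +8, +9, +8, +5, -3, -2, +9
Step 2: Count signs: positive = 10, negative = 4.
Step 3: Under H0: P(positive) = 0.5, so the number of positives S ~ Bin(14, 0.5).
Step 4: Two-sided exact p-value = sum of Bin(14,0.5) probabilities at or below the observed probability = 0.179565.
Step 5: alpha = 0.05. fail to reject H0.

n_eff = 14, pos = 10, neg = 4, p = 0.179565, fail to reject H0.


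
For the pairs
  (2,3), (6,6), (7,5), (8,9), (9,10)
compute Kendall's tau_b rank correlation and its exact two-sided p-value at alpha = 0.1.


Step 1: Enumerate the 10 unordered pairs (i,j) with i<j and classify each by sign(x_j-x_i) * sign(y_j-y_i).
  (1,2):dx=+4,dy=+3->C; (1,3):dx=+5,dy=+2->C; (1,4):dx=+6,dy=+6->C; (1,5):dx=+7,dy=+7->C
  (2,3):dx=+1,dy=-1->D; (2,4):dx=+2,dy=+3->C; (2,5):dx=+3,dy=+4->C; (3,4):dx=+1,dy=+4->C
  (3,5):dx=+2,dy=+5->C; (4,5):dx=+1,dy=+1->C
Step 2: C = 9, D = 1, total pairs = 10.
Step 3: tau = (C - D)/(n(n-1)/2) = (9 - 1)/10 = 0.800000.
Step 4: Exact two-sided p-value (enumerate n! = 120 permutations of y under H0): p = 0.083333.
Step 5: alpha = 0.1. reject H0.

tau_b = 0.8000 (C=9, D=1), p = 0.083333, reject H0.


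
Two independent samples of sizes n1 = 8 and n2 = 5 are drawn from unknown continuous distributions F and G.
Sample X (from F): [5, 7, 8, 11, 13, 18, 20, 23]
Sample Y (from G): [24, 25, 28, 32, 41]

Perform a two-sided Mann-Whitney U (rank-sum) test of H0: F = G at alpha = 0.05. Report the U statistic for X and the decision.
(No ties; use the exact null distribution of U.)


Step 1: Combine and sort all 13 observations; assign midranks.
sorted (value, group): (5,X), (7,X), (8,X), (11,X), (13,X), (18,X), (20,X), (23,X), (24,Y), (25,Y), (28,Y), (32,Y), (41,Y)
ranks: 5->1, 7->2, 8->3, 11->4, 13->5, 18->6, 20->7, 23->8, 24->9, 25->10, 28->11, 32->12, 41->13
Step 2: Rank sum for X: R1 = 1 + 2 + 3 + 4 + 5 + 6 + 7 + 8 = 36.
Step 3: U_X = R1 - n1(n1+1)/2 = 36 - 8*9/2 = 36 - 36 = 0.
       U_Y = n1*n2 - U_X = 40 - 0 = 40.
Step 4: No ties, so the exact null distribution of U (based on enumerating the C(13,8) = 1287 equally likely rank assignments) gives the two-sided p-value.
Step 5: p-value = 0.001554; compare to alpha = 0.05. reject H0.

U_X = 0, p = 0.001554, reject H0 at alpha = 0.05.


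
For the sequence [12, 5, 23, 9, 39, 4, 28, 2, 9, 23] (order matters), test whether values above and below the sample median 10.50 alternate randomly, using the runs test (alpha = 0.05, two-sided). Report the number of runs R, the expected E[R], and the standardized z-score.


Step 1: Compute median = 10.50; label A = above, B = below.
Labels in order: ABABABABBA  (n_A = 5, n_B = 5)
Step 2: Count runs R = 9.
Step 3: Under H0 (random ordering), E[R] = 2*n_A*n_B/(n_A+n_B) + 1 = 2*5*5/10 + 1 = 6.0000.
        Var[R] = 2*n_A*n_B*(2*n_A*n_B - n_A - n_B) / ((n_A+n_B)^2 * (n_A+n_B-1)) = 2000/900 = 2.2222.
        SD[R] = 1.4907.
Step 4: Continuity-corrected z = (R - 0.5 - E[R]) / SD[R] = (9 - 0.5 - 6.0000) / 1.4907 = 1.6771.
Step 5: Two-sided p-value via normal approximation = 2*(1 - Phi(|z|)) = 0.093533.
Step 6: alpha = 0.05. fail to reject H0.

R = 9, z = 1.6771, p = 0.093533, fail to reject H0.


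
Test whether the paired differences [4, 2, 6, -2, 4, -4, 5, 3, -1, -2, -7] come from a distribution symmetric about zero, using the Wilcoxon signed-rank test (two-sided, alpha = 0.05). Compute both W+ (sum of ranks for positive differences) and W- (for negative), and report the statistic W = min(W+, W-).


Step 1: Drop any zero differences (none here) and take |d_i|.
|d| = [4, 2, 6, 2, 4, 4, 5, 3, 1, 2, 7]
Step 2: Midrank |d_i| (ties get averaged ranks).
ranks: |4|->7, |2|->3, |6|->10, |2|->3, |4|->7, |4|->7, |5|->9, |3|->5, |1|->1, |2|->3, |7|->11
Step 3: Attach original signs; sum ranks with positive sign and with negative sign.
W+ = 7 + 3 + 10 + 7 + 9 + 5 = 41
W- = 3 + 7 + 1 + 3 + 11 = 25
(Check: W+ + W- = 66 should equal n(n+1)/2 = 66.)
Step 4: Test statistic W = min(W+, W-) = 25.
Step 5: Ties in |d|, so use the tie-corrected normal approximation.
        E[W] = n(n+1)/4 = 11*12/4 = 33.
        Tie groups: |d|=2 (t=3), |d|=4 (t=3); sum(t^3 - t) = 48.
        Var[W] = n(n+1)(2n+1)/24 - sum(t^3-t)/48 = 3036/24 - 48/48 = 125.5.
        z = (W - E[W]) / sqrt(Var[W]) = (25 - 33) / 11.2027 = -0.7141.
        Two-sided p = 2*Phi(z) = 0.475156.
Step 6: alpha = 0.05. fail to reject H0.

W+ = 41, W- = 25, W = min = 25, p = 0.475156, fail to reject H0.


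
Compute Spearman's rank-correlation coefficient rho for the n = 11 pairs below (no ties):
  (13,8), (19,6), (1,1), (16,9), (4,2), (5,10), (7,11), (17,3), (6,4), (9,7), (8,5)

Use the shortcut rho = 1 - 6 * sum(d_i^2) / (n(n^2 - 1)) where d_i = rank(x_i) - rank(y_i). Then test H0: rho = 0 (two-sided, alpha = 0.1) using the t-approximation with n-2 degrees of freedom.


Step 1: Rank x and y separately (midranks; no ties here).
rank(x): 13->8, 19->11, 1->1, 16->9, 4->2, 5->3, 7->5, 17->10, 6->4, 9->7, 8->6
rank(y): 8->8, 6->6, 1->1, 9->9, 2->2, 10->10, 11->11, 3->3, 4->4, 7->7, 5->5
Step 2: d_i = R_x(i) - R_y(i); compute d_i^2.
  (8-8)^2=0, (11-6)^2=25, (1-1)^2=0, (9-9)^2=0, (2-2)^2=0, (3-10)^2=49, (5-11)^2=36, (10-3)^2=49, (4-4)^2=0, (7-7)^2=0, (6-5)^2=1
sum(d^2) = 160.
Step 3: rho = 1 - 6*160 / (11*(11^2 - 1)) = 1 - 960/1320 = 0.272727.
Step 4: Under H0, t = rho * sqrt((n-2)/(1-rho^2)) = 0.8504 ~ t(9).
Step 5: Two-sided p-value from the t-distribution with 9 df = 0.417141.
Step 6: alpha = 0.1. fail to reject H0.

rho = 0.2727, p = 0.417141, fail to reject H0 at alpha = 0.1.


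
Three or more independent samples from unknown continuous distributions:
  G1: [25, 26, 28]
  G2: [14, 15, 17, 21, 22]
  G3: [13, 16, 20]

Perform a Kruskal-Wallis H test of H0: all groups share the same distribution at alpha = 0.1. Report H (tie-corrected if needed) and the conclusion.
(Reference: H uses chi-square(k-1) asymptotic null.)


Step 1: Combine all N = 11 observations and assign midranks.
sorted (value, group, rank): (13,G3,1), (14,G2,2), (15,G2,3), (16,G3,4), (17,G2,5), (20,G3,6), (21,G2,7), (22,G2,8), (25,G1,9), (26,G1,10), (28,G1,11)
Step 2: Sum ranks within each group.
R_1 = 30 (n_1 = 3)
R_2 = 25 (n_2 = 5)
R_3 = 11 (n_3 = 3)
Step 3: H = 12/(N(N+1)) * sum(R_i^2/n_i) - 3(N+1)
     = 12/(11*12) * (30^2/3 + 25^2/5 + 11^2/3) - 3*12
     = 0.090909 * 465.333 - 36
     = 6.303030.
Step 4: No ties, so H is used without correction.
Step 5: Under H0, H ~ chi^2(2); p-value = 0.042787.
Step 6: alpha = 0.1. reject H0.

H = 6.3030, df = 2, p = 0.042787, reject H0.


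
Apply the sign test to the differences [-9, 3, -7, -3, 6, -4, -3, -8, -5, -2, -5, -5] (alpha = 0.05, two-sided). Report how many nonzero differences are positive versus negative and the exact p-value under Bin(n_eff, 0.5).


Step 1: Discard zero differences. Original n = 12; n_eff = number of nonzero differences = 12.
Nonzero differences (with sign): -9, +3, -7, -3, +6, -4, -3, -8, -5, -2, -5, -5
Step 2: Count signs: positive = 2, negative = 10.
Step 3: Under H0: P(positive) = 0.5, so the number of positives S ~ Bin(12, 0.5).
Step 4: Two-sided exact p-value = sum of Bin(12,0.5) probabilities at or below the observed probability = 0.038574.
Step 5: alpha = 0.05. reject H0.

n_eff = 12, pos = 2, neg = 10, p = 0.038574, reject H0.


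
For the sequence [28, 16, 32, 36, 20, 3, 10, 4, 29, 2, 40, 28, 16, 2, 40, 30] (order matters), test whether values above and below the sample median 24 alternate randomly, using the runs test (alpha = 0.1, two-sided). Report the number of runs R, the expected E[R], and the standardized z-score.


Step 1: Compute median = 24; label A = above, B = below.
Labels in order: ABAABBBBABAABBAA  (n_A = 8, n_B = 8)
Step 2: Count runs R = 9.
Step 3: Under H0 (random ordering), E[R] = 2*n_A*n_B/(n_A+n_B) + 1 = 2*8*8/16 + 1 = 9.0000.
        Var[R] = 2*n_A*n_B*(2*n_A*n_B - n_A - n_B) / ((n_A+n_B)^2 * (n_A+n_B-1)) = 14336/3840 = 3.7333.
        SD[R] = 1.9322.
Step 4: R = E[R], so z = 0 with no continuity correction.
Step 5: Two-sided p-value via normal approximation = 2*(1 - Phi(|z|)) = 1.000000.
Step 6: alpha = 0.1. fail to reject H0.

R = 9, z = 0.0000, p = 1.000000, fail to reject H0.


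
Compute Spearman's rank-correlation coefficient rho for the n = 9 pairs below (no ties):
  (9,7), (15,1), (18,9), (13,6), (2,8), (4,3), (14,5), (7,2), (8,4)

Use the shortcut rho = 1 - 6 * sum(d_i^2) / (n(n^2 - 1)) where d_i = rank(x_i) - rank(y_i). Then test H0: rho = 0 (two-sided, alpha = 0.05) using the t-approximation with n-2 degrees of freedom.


Step 1: Rank x and y separately (midranks; no ties here).
rank(x): 9->5, 15->8, 18->9, 13->6, 2->1, 4->2, 14->7, 7->3, 8->4
rank(y): 7->7, 1->1, 9->9, 6->6, 8->8, 3->3, 5->5, 2->2, 4->4
Step 2: d_i = R_x(i) - R_y(i); compute d_i^2.
  (5-7)^2=4, (8-1)^2=49, (9-9)^2=0, (6-6)^2=0, (1-8)^2=49, (2-3)^2=1, (7-5)^2=4, (3-2)^2=1, (4-4)^2=0
sum(d^2) = 108.
Step 3: rho = 1 - 6*108 / (9*(9^2 - 1)) = 1 - 648/720 = 0.100000.
Step 4: Under H0, t = rho * sqrt((n-2)/(1-rho^2)) = 0.2659 ~ t(7).
Step 5: Two-sided p-value from the t-distribution with 7 df = 0.797972.
Step 6: alpha = 0.05. fail to reject H0.

rho = 0.1000, p = 0.797972, fail to reject H0 at alpha = 0.05.


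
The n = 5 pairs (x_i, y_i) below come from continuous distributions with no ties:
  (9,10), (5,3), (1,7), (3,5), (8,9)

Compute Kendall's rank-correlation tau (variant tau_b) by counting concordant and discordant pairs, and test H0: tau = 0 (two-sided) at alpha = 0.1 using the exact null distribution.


Step 1: Enumerate the 10 unordered pairs (i,j) with i<j and classify each by sign(x_j-x_i) * sign(y_j-y_i).
  (1,2):dx=-4,dy=-7->C; (1,3):dx=-8,dy=-3->C; (1,4):dx=-6,dy=-5->C; (1,5):dx=-1,dy=-1->C
  (2,3):dx=-4,dy=+4->D; (2,4):dx=-2,dy=+2->D; (2,5):dx=+3,dy=+6->C; (3,4):dx=+2,dy=-2->D
  (3,5):dx=+7,dy=+2->C; (4,5):dx=+5,dy=+4->C
Step 2: C = 7, D = 3, total pairs = 10.
Step 3: tau = (C - D)/(n(n-1)/2) = (7 - 3)/10 = 0.400000.
Step 4: Exact two-sided p-value (enumerate n! = 120 permutations of y under H0): p = 0.483333.
Step 5: alpha = 0.1. fail to reject H0.

tau_b = 0.4000 (C=7, D=3), p = 0.483333, fail to reject H0.


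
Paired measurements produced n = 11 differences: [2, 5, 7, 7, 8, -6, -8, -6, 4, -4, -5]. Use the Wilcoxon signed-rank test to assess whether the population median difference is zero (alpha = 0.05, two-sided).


Step 1: Drop any zero differences (none here) and take |d_i|.
|d| = [2, 5, 7, 7, 8, 6, 8, 6, 4, 4, 5]
Step 2: Midrank |d_i| (ties get averaged ranks).
ranks: |2|->1, |5|->4.5, |7|->8.5, |7|->8.5, |8|->10.5, |6|->6.5, |8|->10.5, |6|->6.5, |4|->2.5, |4|->2.5, |5|->4.5
Step 3: Attach original signs; sum ranks with positive sign and with negative sign.
W+ = 1 + 4.5 + 8.5 + 8.5 + 10.5 + 2.5 = 35.5
W- = 6.5 + 10.5 + 6.5 + 2.5 + 4.5 = 30.5
(Check: W+ + W- = 66 should equal n(n+1)/2 = 66.)
Step 4: Test statistic W = min(W+, W-) = 30.5.
Step 5: Ties in |d|, so use the tie-corrected normal approximation.
        E[W] = n(n+1)/4 = 11*12/4 = 33.
        Tie groups: |d|=4 (t=2), |d|=5 (t=2), |d|=6 (t=2), |d|=7 (t=2), |d|=8 (t=2); sum(t^3 - t) = 30.
        Var[W] = n(n+1)(2n+1)/24 - sum(t^3-t)/48 = 3036/24 - 30/48 = 125.875.
        z = (W - E[W]) / sqrt(Var[W]) = (30.5 - 33) / 11.2194 = -0.2228.
        Two-sided p = 2*Phi(z) = 0.823669.
Step 6: alpha = 0.05. fail to reject H0.

W+ = 35.5, W- = 30.5, W = min = 30.5, p = 0.823669, fail to reject H0.


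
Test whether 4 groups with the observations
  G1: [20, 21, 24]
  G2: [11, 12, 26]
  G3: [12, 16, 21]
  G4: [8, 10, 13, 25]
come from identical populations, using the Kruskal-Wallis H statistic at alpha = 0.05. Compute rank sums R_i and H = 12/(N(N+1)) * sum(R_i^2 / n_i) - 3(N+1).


Step 1: Combine all N = 13 observations and assign midranks.
sorted (value, group, rank): (8,G4,1), (10,G4,2), (11,G2,3), (12,G2,4.5), (12,G3,4.5), (13,G4,6), (16,G3,7), (20,G1,8), (21,G1,9.5), (21,G3,9.5), (24,G1,11), (25,G4,12), (26,G2,13)
Step 2: Sum ranks within each group.
R_1 = 28.5 (n_1 = 3)
R_2 = 20.5 (n_2 = 3)
R_3 = 21 (n_3 = 3)
R_4 = 21 (n_4 = 4)
Step 3: H = 12/(N(N+1)) * sum(R_i^2/n_i) - 3(N+1)
     = 12/(13*14) * (28.5^2/3 + 20.5^2/3 + 21^2/3 + 21^2/4) - 3*14
     = 0.065934 * 668.083 - 42
     = 2.049451.
Step 4: Ties present; correction factor C = 1 - 12/(13^3 - 13) = 0.994505. Corrected H = 2.049451 / 0.994505 = 2.060773.
Step 5: Under H0, H ~ chi^2(3); p-value = 0.559889.
Step 6: alpha = 0.05. fail to reject H0.

H = 2.0608, df = 3, p = 0.559889, fail to reject H0.


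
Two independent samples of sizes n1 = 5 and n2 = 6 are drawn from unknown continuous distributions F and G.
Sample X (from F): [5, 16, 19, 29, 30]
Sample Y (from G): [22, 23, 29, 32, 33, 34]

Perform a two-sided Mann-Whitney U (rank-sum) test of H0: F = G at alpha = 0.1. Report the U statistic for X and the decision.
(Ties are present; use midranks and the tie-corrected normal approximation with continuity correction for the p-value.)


Step 1: Combine and sort all 11 observations; assign midranks.
sorted (value, group): (5,X), (16,X), (19,X), (22,Y), (23,Y), (29,X), (29,Y), (30,X), (32,Y), (33,Y), (34,Y)
ranks: 5->1, 16->2, 19->3, 22->4, 23->5, 29->6.5, 29->6.5, 30->8, 32->9, 33->10, 34->11
Step 2: Rank sum for X: R1 = 1 + 2 + 3 + 6.5 + 8 = 20.5.
Step 3: U_X = R1 - n1(n1+1)/2 = 20.5 - 5*6/2 = 20.5 - 15 = 5.5.
       U_Y = n1*n2 - U_X = 30 - 5.5 = 24.5.
Step 4: Ties are present, so use the tie-corrected normal approximation (with continuity correction) for the p-value.
Step 5: p-value = 0.099576; compare to alpha = 0.1. reject H0.

U_X = 5.5, p = 0.099576, reject H0 at alpha = 0.1.


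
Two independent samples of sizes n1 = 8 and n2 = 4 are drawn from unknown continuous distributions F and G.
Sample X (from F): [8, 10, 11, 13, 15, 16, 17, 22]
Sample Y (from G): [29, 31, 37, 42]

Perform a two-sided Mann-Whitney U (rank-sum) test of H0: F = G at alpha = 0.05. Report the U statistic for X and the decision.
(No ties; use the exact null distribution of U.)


Step 1: Combine and sort all 12 observations; assign midranks.
sorted (value, group): (8,X), (10,X), (11,X), (13,X), (15,X), (16,X), (17,X), (22,X), (29,Y), (31,Y), (37,Y), (42,Y)
ranks: 8->1, 10->2, 11->3, 13->4, 15->5, 16->6, 17->7, 22->8, 29->9, 31->10, 37->11, 42->12
Step 2: Rank sum for X: R1 = 1 + 2 + 3 + 4 + 5 + 6 + 7 + 8 = 36.
Step 3: U_X = R1 - n1(n1+1)/2 = 36 - 8*9/2 = 36 - 36 = 0.
       U_Y = n1*n2 - U_X = 32 - 0 = 32.
Step 4: No ties, so the exact null distribution of U (based on enumerating the C(12,8) = 495 equally likely rank assignments) gives the two-sided p-value.
Step 5: p-value = 0.004040; compare to alpha = 0.05. reject H0.

U_X = 0, p = 0.004040, reject H0 at alpha = 0.05.


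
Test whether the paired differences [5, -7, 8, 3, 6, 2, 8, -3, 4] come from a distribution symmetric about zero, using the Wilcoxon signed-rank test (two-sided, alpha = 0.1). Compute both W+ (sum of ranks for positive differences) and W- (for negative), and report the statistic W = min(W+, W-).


Step 1: Drop any zero differences (none here) and take |d_i|.
|d| = [5, 7, 8, 3, 6, 2, 8, 3, 4]
Step 2: Midrank |d_i| (ties get averaged ranks).
ranks: |5|->5, |7|->7, |8|->8.5, |3|->2.5, |6|->6, |2|->1, |8|->8.5, |3|->2.5, |4|->4
Step 3: Attach original signs; sum ranks with positive sign and with negative sign.
W+ = 5 + 8.5 + 2.5 + 6 + 1 + 8.5 + 4 = 35.5
W- = 7 + 2.5 = 9.5
(Check: W+ + W- = 45 should equal n(n+1)/2 = 45.)
Step 4: Test statistic W = min(W+, W-) = 9.5.
Step 5: Ties in |d|, so use the tie-corrected normal approximation.
        E[W] = n(n+1)/4 = 9*10/4 = 22.5.
        Tie groups: |d|=3 (t=2), |d|=8 (t=2); sum(t^3 - t) = 12.
        Var[W] = n(n+1)(2n+1)/24 - sum(t^3-t)/48 = 1710/24 - 12/48 = 71.
        z = (W - E[W]) / sqrt(Var[W]) = (9.5 - 22.5) / 8.4261 = -1.5428.
        Two-sided p = 2*Phi(z) = 0.122875.
Step 6: alpha = 0.1. fail to reject H0.

W+ = 35.5, W- = 9.5, W = min = 9.5, p = 0.122875, fail to reject H0.


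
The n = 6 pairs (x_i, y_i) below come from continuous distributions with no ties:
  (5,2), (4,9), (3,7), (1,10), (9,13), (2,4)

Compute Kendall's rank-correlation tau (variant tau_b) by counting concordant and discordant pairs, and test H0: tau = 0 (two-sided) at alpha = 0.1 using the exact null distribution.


Step 1: Enumerate the 15 unordered pairs (i,j) with i<j and classify each by sign(x_j-x_i) * sign(y_j-y_i).
  (1,2):dx=-1,dy=+7->D; (1,3):dx=-2,dy=+5->D; (1,4):dx=-4,dy=+8->D; (1,5):dx=+4,dy=+11->C
  (1,6):dx=-3,dy=+2->D; (2,3):dx=-1,dy=-2->C; (2,4):dx=-3,dy=+1->D; (2,5):dx=+5,dy=+4->C
  (2,6):dx=-2,dy=-5->C; (3,4):dx=-2,dy=+3->D; (3,5):dx=+6,dy=+6->C; (3,6):dx=-1,dy=-3->C
  (4,5):dx=+8,dy=+3->C; (4,6):dx=+1,dy=-6->D; (5,6):dx=-7,dy=-9->C
Step 2: C = 8, D = 7, total pairs = 15.
Step 3: tau = (C - D)/(n(n-1)/2) = (8 - 7)/15 = 0.066667.
Step 4: Exact two-sided p-value (enumerate n! = 720 permutations of y under H0): p = 1.000000.
Step 5: alpha = 0.1. fail to reject H0.

tau_b = 0.0667 (C=8, D=7), p = 1.000000, fail to reject H0.


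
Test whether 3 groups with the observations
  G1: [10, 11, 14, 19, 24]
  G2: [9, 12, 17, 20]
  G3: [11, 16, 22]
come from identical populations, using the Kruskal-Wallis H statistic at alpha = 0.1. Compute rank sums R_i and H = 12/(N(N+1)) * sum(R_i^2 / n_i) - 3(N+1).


Step 1: Combine all N = 12 observations and assign midranks.
sorted (value, group, rank): (9,G2,1), (10,G1,2), (11,G1,3.5), (11,G3,3.5), (12,G2,5), (14,G1,6), (16,G3,7), (17,G2,8), (19,G1,9), (20,G2,10), (22,G3,11), (24,G1,12)
Step 2: Sum ranks within each group.
R_1 = 32.5 (n_1 = 5)
R_2 = 24 (n_2 = 4)
R_3 = 21.5 (n_3 = 3)
Step 3: H = 12/(N(N+1)) * sum(R_i^2/n_i) - 3(N+1)
     = 12/(12*13) * (32.5^2/5 + 24^2/4 + 21.5^2/3) - 3*13
     = 0.076923 * 509.333 - 39
     = 0.179487.
Step 4: Ties present; correction factor C = 1 - 6/(12^3 - 12) = 0.996503. Corrected H = 0.179487 / 0.996503 = 0.180117.
Step 5: Under H0, H ~ chi^2(2); p-value = 0.913878.
Step 6: alpha = 0.1. fail to reject H0.

H = 0.1801, df = 2, p = 0.913878, fail to reject H0.


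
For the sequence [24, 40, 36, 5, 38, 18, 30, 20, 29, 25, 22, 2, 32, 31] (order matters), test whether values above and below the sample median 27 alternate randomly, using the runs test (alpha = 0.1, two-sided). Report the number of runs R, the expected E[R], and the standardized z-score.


Step 1: Compute median = 27; label A = above, B = below.
Labels in order: BAABABABABBBAA  (n_A = 7, n_B = 7)
Step 2: Count runs R = 10.
Step 3: Under H0 (random ordering), E[R] = 2*n_A*n_B/(n_A+n_B) + 1 = 2*7*7/14 + 1 = 8.0000.
        Var[R] = 2*n_A*n_B*(2*n_A*n_B - n_A - n_B) / ((n_A+n_B)^2 * (n_A+n_B-1)) = 8232/2548 = 3.2308.
        SD[R] = 1.7974.
Step 4: Continuity-corrected z = (R - 0.5 - E[R]) / SD[R] = (10 - 0.5 - 8.0000) / 1.7974 = 0.8345.
Step 5: Two-sided p-value via normal approximation = 2*(1 - Phi(|z|)) = 0.403986.
Step 6: alpha = 0.1. fail to reject H0.

R = 10, z = 0.8345, p = 0.403986, fail to reject H0.


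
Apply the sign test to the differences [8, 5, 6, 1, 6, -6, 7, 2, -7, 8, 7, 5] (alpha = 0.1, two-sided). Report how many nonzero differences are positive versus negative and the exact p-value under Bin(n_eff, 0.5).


Step 1: Discard zero differences. Original n = 12; n_eff = number of nonzero differences = 12.
Nonzero differences (with sign): +8, +5, +6, +1, +6, -6, +7, +2, -7, +8, +7, +5
Step 2: Count signs: positive = 10, negative = 2.
Step 3: Under H0: P(positive) = 0.5, so the number of positives S ~ Bin(12, 0.5).
Step 4: Two-sided exact p-value = sum of Bin(12,0.5) probabilities at or below the observed probability = 0.038574.
Step 5: alpha = 0.1. reject H0.

n_eff = 12, pos = 10, neg = 2, p = 0.038574, reject H0.


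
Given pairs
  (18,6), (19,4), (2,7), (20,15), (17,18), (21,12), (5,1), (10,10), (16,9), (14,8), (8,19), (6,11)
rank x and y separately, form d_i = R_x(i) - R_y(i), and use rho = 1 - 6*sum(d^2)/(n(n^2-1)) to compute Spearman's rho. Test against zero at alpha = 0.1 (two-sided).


Step 1: Rank x and y separately (midranks; no ties here).
rank(x): 18->9, 19->10, 2->1, 20->11, 17->8, 21->12, 5->2, 10->5, 16->7, 14->6, 8->4, 6->3
rank(y): 6->3, 4->2, 7->4, 15->10, 18->11, 12->9, 1->1, 10->7, 9->6, 8->5, 19->12, 11->8
Step 2: d_i = R_x(i) - R_y(i); compute d_i^2.
  (9-3)^2=36, (10-2)^2=64, (1-4)^2=9, (11-10)^2=1, (8-11)^2=9, (12-9)^2=9, (2-1)^2=1, (5-7)^2=4, (7-6)^2=1, (6-5)^2=1, (4-12)^2=64, (3-8)^2=25
sum(d^2) = 224.
Step 3: rho = 1 - 6*224 / (12*(12^2 - 1)) = 1 - 1344/1716 = 0.216783.
Step 4: Under H0, t = rho * sqrt((n-2)/(1-rho^2)) = 0.7022 ~ t(10).
Step 5: Two-sided p-value from the t-distribution with 10 df = 0.498556.
Step 6: alpha = 0.1. fail to reject H0.

rho = 0.2168, p = 0.498556, fail to reject H0 at alpha = 0.1.


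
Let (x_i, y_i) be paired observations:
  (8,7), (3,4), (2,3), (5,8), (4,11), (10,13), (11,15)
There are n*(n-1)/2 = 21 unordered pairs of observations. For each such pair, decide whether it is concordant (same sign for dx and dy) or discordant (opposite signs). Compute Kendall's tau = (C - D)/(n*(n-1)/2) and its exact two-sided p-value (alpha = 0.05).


Step 1: Enumerate the 21 unordered pairs (i,j) with i<j and classify each by sign(x_j-x_i) * sign(y_j-y_i).
  (1,2):dx=-5,dy=-3->C; (1,3):dx=-6,dy=-4->C; (1,4):dx=-3,dy=+1->D; (1,5):dx=-4,dy=+4->D
  (1,6):dx=+2,dy=+6->C; (1,7):dx=+3,dy=+8->C; (2,3):dx=-1,dy=-1->C; (2,4):dx=+2,dy=+4->C
  (2,5):dx=+1,dy=+7->C; (2,6):dx=+7,dy=+9->C; (2,7):dx=+8,dy=+11->C; (3,4):dx=+3,dy=+5->C
  (3,5):dx=+2,dy=+8->C; (3,6):dx=+8,dy=+10->C; (3,7):dx=+9,dy=+12->C; (4,5):dx=-1,dy=+3->D
  (4,6):dx=+5,dy=+5->C; (4,7):dx=+6,dy=+7->C; (5,6):dx=+6,dy=+2->C; (5,7):dx=+7,dy=+4->C
  (6,7):dx=+1,dy=+2->C
Step 2: C = 18, D = 3, total pairs = 21.
Step 3: tau = (C - D)/(n(n-1)/2) = (18 - 3)/21 = 0.714286.
Step 4: Exact two-sided p-value (enumerate n! = 5040 permutations of y under H0): p = 0.030159.
Step 5: alpha = 0.05. reject H0.

tau_b = 0.7143 (C=18, D=3), p = 0.030159, reject H0.


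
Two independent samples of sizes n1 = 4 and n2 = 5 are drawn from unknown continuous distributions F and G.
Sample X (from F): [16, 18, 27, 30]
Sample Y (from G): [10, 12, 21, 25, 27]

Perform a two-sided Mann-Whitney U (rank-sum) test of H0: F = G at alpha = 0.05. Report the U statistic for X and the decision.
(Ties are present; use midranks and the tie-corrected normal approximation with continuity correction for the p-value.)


Step 1: Combine and sort all 9 observations; assign midranks.
sorted (value, group): (10,Y), (12,Y), (16,X), (18,X), (21,Y), (25,Y), (27,X), (27,Y), (30,X)
ranks: 10->1, 12->2, 16->3, 18->4, 21->5, 25->6, 27->7.5, 27->7.5, 30->9
Step 2: Rank sum for X: R1 = 3 + 4 + 7.5 + 9 = 23.5.
Step 3: U_X = R1 - n1(n1+1)/2 = 23.5 - 4*5/2 = 23.5 - 10 = 13.5.
       U_Y = n1*n2 - U_X = 20 - 13.5 = 6.5.
Step 4: Ties are present, so use the tie-corrected normal approximation (with continuity correction) for the p-value.
Step 5: p-value = 0.460558; compare to alpha = 0.05. fail to reject H0.

U_X = 13.5, p = 0.460558, fail to reject H0 at alpha = 0.05.


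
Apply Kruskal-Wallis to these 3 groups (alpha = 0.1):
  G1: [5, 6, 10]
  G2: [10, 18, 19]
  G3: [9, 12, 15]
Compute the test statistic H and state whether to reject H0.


Step 1: Combine all N = 9 observations and assign midranks.
sorted (value, group, rank): (5,G1,1), (6,G1,2), (9,G3,3), (10,G1,4.5), (10,G2,4.5), (12,G3,6), (15,G3,7), (18,G2,8), (19,G2,9)
Step 2: Sum ranks within each group.
R_1 = 7.5 (n_1 = 3)
R_2 = 21.5 (n_2 = 3)
R_3 = 16 (n_3 = 3)
Step 3: H = 12/(N(N+1)) * sum(R_i^2/n_i) - 3(N+1)
     = 12/(9*10) * (7.5^2/3 + 21.5^2/3 + 16^2/3) - 3*10
     = 0.133333 * 258.167 - 30
     = 4.422222.
Step 4: Ties present; correction factor C = 1 - 6/(9^3 - 9) = 0.991667. Corrected H = 4.422222 / 0.991667 = 4.459384.
Step 5: Under H0, H ~ chi^2(2); p-value = 0.107562.
Step 6: alpha = 0.1. fail to reject H0.

H = 4.4594, df = 2, p = 0.107562, fail to reject H0.


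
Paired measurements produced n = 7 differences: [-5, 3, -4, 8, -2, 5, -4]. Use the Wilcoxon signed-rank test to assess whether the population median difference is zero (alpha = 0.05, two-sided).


Step 1: Drop any zero differences (none here) and take |d_i|.
|d| = [5, 3, 4, 8, 2, 5, 4]
Step 2: Midrank |d_i| (ties get averaged ranks).
ranks: |5|->5.5, |3|->2, |4|->3.5, |8|->7, |2|->1, |5|->5.5, |4|->3.5
Step 3: Attach original signs; sum ranks with positive sign and with negative sign.
W+ = 2 + 7 + 5.5 = 14.5
W- = 5.5 + 3.5 + 1 + 3.5 = 13.5
(Check: W+ + W- = 28 should equal n(n+1)/2 = 28.)
Step 4: Test statistic W = min(W+, W-) = 13.5.
Step 5: Ties in |d|, so use the tie-corrected normal approximation.
        E[W] = n(n+1)/4 = 7*8/4 = 14.
        Tie groups: |d|=4 (t=2), |d|=5 (t=2); sum(t^3 - t) = 12.
        Var[W] = n(n+1)(2n+1)/24 - sum(t^3-t)/48 = 840/24 - 12/48 = 34.75.
        z = (W - E[W]) / sqrt(Var[W]) = (13.5 - 14) / 5.8949 = -0.0848.
        Two-sided p = 2*Phi(z) = 0.932405.
Step 6: alpha = 0.05. fail to reject H0.

W+ = 14.5, W- = 13.5, W = min = 13.5, p = 0.932405, fail to reject H0.


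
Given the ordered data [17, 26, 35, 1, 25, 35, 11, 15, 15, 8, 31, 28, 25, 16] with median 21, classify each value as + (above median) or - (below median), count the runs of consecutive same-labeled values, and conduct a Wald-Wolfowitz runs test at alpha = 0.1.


Step 1: Compute median = 21; label A = above, B = below.
Labels in order: BAABAABBBBAAAB  (n_A = 7, n_B = 7)
Step 2: Count runs R = 7.
Step 3: Under H0 (random ordering), E[R] = 2*n_A*n_B/(n_A+n_B) + 1 = 2*7*7/14 + 1 = 8.0000.
        Var[R] = 2*n_A*n_B*(2*n_A*n_B - n_A - n_B) / ((n_A+n_B)^2 * (n_A+n_B-1)) = 8232/2548 = 3.2308.
        SD[R] = 1.7974.
Step 4: Continuity-corrected z = (R + 0.5 - E[R]) / SD[R] = (7 + 0.5 - 8.0000) / 1.7974 = -0.2782.
Step 5: Two-sided p-value via normal approximation = 2*(1 - Phi(|z|)) = 0.780879.
Step 6: alpha = 0.1. fail to reject H0.

R = 7, z = -0.2782, p = 0.780879, fail to reject H0.


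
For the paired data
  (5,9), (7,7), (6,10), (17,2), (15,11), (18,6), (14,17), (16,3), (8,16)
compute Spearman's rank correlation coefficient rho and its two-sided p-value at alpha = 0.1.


Step 1: Rank x and y separately (midranks; no ties here).
rank(x): 5->1, 7->3, 6->2, 17->8, 15->6, 18->9, 14->5, 16->7, 8->4
rank(y): 9->5, 7->4, 10->6, 2->1, 11->7, 6->3, 17->9, 3->2, 16->8
Step 2: d_i = R_x(i) - R_y(i); compute d_i^2.
  (1-5)^2=16, (3-4)^2=1, (2-6)^2=16, (8-1)^2=49, (6-7)^2=1, (9-3)^2=36, (5-9)^2=16, (7-2)^2=25, (4-8)^2=16
sum(d^2) = 176.
Step 3: rho = 1 - 6*176 / (9*(9^2 - 1)) = 1 - 1056/720 = -0.466667.
Step 4: Under H0, t = rho * sqrt((n-2)/(1-rho^2)) = -1.3960 ~ t(7).
Step 5: Two-sided p-value from the t-distribution with 7 df = 0.205386.
Step 6: alpha = 0.1. fail to reject H0.

rho = -0.4667, p = 0.205386, fail to reject H0 at alpha = 0.1.


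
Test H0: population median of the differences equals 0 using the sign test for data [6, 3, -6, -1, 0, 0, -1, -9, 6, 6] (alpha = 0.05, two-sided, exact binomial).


Step 1: Discard zero differences. Original n = 10; n_eff = number of nonzero differences = 8.
Nonzero differences (with sign): +6, +3, -6, -1, -1, -9, +6, +6
Step 2: Count signs: positive = 4, negative = 4.
Step 3: Under H0: P(positive) = 0.5, so the number of positives S ~ Bin(8, 0.5).
Step 4: Two-sided exact p-value = sum of Bin(8,0.5) probabilities at or below the observed probability = 1.000000.
Step 5: alpha = 0.05. fail to reject H0.

n_eff = 8, pos = 4, neg = 4, p = 1.000000, fail to reject H0.
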